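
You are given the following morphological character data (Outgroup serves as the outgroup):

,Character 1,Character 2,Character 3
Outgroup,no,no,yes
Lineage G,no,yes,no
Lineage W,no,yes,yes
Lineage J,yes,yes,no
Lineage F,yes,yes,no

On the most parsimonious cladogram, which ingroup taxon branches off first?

Lineage W

Character polarity is set by the outgroup: the derived state is whichever differs from the outgroup's state, so for Character 3 the derived state is 'no', and for the remaining characters it is 'yes'.
Only Lineage F and Lineage J show the derived state 'yes' for Character 1, supporting them as a clade.
All ingroup taxa share the derived state 'yes' for Character 2; it defines the ingroup but does not resolve relationships within it.
Character 3 (derived state 'no') is shared by Lineage F, Lineage G, and Lineage J — a synapomorphy uniting that clade.
Most parsimonious ingroup topology: ((Lineage G,(Lineage J,Lineage F)),Lineage W).
Lineage W is sister to the clade containing all other ingroup taxa, so it is the earliest-diverging (most basal) ingroup lineage.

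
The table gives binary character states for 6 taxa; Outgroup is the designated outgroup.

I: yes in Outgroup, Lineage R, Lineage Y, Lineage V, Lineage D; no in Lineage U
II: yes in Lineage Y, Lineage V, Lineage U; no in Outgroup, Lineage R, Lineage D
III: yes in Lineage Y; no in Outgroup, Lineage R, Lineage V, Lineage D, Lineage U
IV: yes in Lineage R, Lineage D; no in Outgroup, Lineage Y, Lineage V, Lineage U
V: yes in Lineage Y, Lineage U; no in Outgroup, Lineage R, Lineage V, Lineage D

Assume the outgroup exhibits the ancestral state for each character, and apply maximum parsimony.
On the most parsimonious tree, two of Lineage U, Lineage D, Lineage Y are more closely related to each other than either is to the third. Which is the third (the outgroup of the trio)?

Character polarity is set by the outgroup: the derived state is whichever differs from the outgroup's state, so for I the derived state is 'no', and for the remaining characters it is 'yes'.
I (derived state 'no') is unique to Lineage U (autapomorphy; uninformative for grouping).
II (derived state 'yes') is shared by Lineage U, Lineage V, and Lineage Y — a synapomorphy uniting that clade.
III: derived state 'yes' in Lineage Y only — an autapomorphy, so it tells us nothing about relationships among taxa.
Only Lineage D and Lineage R show the derived state 'yes' for IV, supporting them as a clade.
V: derived state 'yes' in Lineage U and Lineage Y only — synapomorphy for {Lineage U, Lineage Y}.
Most parsimonious ingroup topology: ((Lineage R,Lineage D),((Lineage Y,Lineage U),Lineage V)).
Lineage Y and Lineage U share a more recent common ancestor with each other than either does with Lineage D, so Lineage D is the least closely related of the three.

Lineage D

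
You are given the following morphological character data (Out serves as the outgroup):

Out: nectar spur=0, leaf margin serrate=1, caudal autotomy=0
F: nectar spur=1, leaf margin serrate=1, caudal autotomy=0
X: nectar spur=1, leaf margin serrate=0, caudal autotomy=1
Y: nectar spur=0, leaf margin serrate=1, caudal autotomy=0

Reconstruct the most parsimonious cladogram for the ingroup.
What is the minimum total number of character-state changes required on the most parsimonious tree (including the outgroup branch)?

3

Character polarity is set by the outgroup: the derived state is whichever differs from the outgroup's state, so for leaf margin serrate the derived state is '0', and for the remaining characters it is '1'.
Only F and X show the derived state '1' for nectar spur, supporting them as a clade.
leaf margin serrate: derived state '0' in X only — an autapomorphy, so it tells us nothing about relationships among taxa.
caudal autotomy: derived state '1' in X only — an autapomorphy, so it tells us nothing about relationships among taxa.
Most parsimonious ingroup topology: ((F,X),Y).
Changes per character on this tree: nectar spur: 1; leaf margin serrate: 1; caudal autotomy: 1.
Total = 3.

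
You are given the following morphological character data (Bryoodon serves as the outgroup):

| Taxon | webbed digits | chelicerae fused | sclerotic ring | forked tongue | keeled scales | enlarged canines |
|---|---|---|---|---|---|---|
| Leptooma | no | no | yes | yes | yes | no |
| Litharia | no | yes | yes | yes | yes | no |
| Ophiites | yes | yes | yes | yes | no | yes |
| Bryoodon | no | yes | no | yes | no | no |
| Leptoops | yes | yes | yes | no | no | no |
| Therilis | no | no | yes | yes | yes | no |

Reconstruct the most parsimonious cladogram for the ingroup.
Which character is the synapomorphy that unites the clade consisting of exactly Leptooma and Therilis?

Character polarity is set by the outgroup: the derived state is whichever differs from the outgroup's state, so for chelicerae fused, forked tongue the derived state is 'no', and for the remaining characters it is 'yes'.
Only Leptoops and Ophiites show the derived state 'yes' for webbed digits, supporting them as a clade.
chelicerae fused (derived state 'no') is shared by Leptooma and Therilis — a synapomorphy uniting that clade.
sclerotic ring (derived state 'yes') is shared by all ingroup taxa — unites the whole ingroup.
forked tongue: derived state 'no' in Leptoops only — an autapomorphy, so it tells us nothing about relationships among taxa.
Only Leptooma, Litharia, and Therilis show the derived state 'yes' for keeled scales, supporting them as a clade.
enlarged canines: derived state 'yes' in Ophiites only — an autapomorphy, so it tells us nothing about relationships among taxa.
Most parsimonious ingroup topology: (((Therilis,Leptooma),Litharia),(Ophiites,Leptoops)).
The clade {Leptooma, Therilis} is supported by chelicerae fused: its derived state 'no' occurs in exactly those taxa and in no other taxon (including the outgroup).

chelicerae fused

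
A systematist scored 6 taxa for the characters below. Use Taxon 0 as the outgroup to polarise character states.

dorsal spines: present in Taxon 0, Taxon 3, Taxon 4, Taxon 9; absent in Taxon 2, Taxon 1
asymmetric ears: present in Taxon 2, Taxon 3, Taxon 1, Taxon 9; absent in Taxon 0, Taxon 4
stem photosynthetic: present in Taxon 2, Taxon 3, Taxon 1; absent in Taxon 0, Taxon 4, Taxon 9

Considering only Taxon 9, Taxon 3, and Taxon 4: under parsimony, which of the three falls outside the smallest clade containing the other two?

Taxon 4

Character polarity is set by the outgroup: the derived state is whichever differs from the outgroup's state, so for dorsal spines the derived state is 'absent', and for the remaining characters it is 'present'.
dorsal spines (derived state 'absent') is shared by Taxon 1 and Taxon 2 — a synapomorphy uniting that clade.
asymmetric ears: derived state 'present' in Taxon 1, Taxon 2, Taxon 3, and Taxon 9 only — synapomorphy for {Taxon 1, Taxon 2, Taxon 3, Taxon 9}.
Only Taxon 1, Taxon 2, and Taxon 3 show the derived state 'present' for stem photosynthetic, supporting them as a clade.
Most parsimonious ingroup topology: (Taxon 4,(Taxon 9,(Taxon 3,(Taxon 1,Taxon 2)))).
Taxon 3 and Taxon 9 share a more recent common ancestor with each other than either does with Taxon 4, so Taxon 4 is the least closely related of the three.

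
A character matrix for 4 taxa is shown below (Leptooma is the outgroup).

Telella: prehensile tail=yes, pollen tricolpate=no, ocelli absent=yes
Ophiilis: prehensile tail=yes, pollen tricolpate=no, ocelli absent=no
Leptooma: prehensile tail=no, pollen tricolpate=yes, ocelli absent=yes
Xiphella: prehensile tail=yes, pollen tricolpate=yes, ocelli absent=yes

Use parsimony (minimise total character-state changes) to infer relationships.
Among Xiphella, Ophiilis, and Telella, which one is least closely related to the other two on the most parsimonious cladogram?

Xiphella

Character polarity is set by the outgroup: the derived state is whichever differs from the outgroup's state, so for pollen tricolpate, ocelli absent the derived state is 'no', and for the remaining characters it is 'yes'.
All ingroup taxa share the derived state 'yes' for prehensile tail; it defines the ingroup but does not resolve relationships within it.
pollen tricolpate: derived state 'no' in Ophiilis and Telella only — synapomorphy for {Ophiilis, Telella}.
ocelli absent (derived state 'no') is unique to Ophiilis (autapomorphy; uninformative for grouping).
Most parsimonious ingroup topology: (Xiphella,(Ophiilis,Telella)).
Telella and Ophiilis share a more recent common ancestor with each other than either does with Xiphella, so Xiphella is the least closely related of the three.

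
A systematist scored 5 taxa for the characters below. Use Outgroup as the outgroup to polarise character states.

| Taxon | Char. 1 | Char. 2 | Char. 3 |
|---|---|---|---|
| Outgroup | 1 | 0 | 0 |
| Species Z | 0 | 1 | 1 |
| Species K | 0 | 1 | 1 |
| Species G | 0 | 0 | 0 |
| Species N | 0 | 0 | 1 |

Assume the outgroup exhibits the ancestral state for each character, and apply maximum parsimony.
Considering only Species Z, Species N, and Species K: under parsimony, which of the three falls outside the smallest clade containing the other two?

Species N

Character polarity is set by the outgroup: the derived state is whichever differs from the outgroup's state, so for Char. 1 the derived state is '0', and for the remaining characters it is '1'.
Char. 1 (derived state '0') is shared by all ingroup taxa — unites the whole ingroup.
Only Species K and Species Z show the derived state '1' for Char. 2, supporting them as a clade.
Only Species K, Species N, and Species Z show the derived state '1' for Char. 3, supporting them as a clade.
Most parsimonious ingroup topology: (((Species Z,Species K),Species N),Species G).
Species K and Species Z share a more recent common ancestor with each other than either does with Species N, so Species N is the least closely related of the three.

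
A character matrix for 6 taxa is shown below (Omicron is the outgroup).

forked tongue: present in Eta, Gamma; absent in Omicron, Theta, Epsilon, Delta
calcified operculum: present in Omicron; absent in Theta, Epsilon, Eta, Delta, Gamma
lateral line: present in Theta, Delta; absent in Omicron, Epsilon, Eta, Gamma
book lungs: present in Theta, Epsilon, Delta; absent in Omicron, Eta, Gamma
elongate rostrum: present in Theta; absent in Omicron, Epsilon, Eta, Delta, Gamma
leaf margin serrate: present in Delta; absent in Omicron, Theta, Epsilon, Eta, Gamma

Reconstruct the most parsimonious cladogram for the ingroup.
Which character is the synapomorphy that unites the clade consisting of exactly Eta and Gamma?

Character polarity is set by the outgroup: the derived state is whichever differs from the outgroup's state, so for calcified operculum the derived state is 'absent', and for the remaining characters it is 'present'.
forked tongue (derived state 'present') is shared by Eta and Gamma — a synapomorphy uniting that clade.
calcified operculum (derived state 'absent') is shared by all ingroup taxa — unites the whole ingroup.
lateral line (derived state 'present') is shared by Delta and Theta — a synapomorphy uniting that clade.
book lungs: derived state 'present' in Delta, Epsilon, and Theta only — synapomorphy for {Delta, Epsilon, Theta}.
elongate rostrum: derived state 'present' in Theta only — an autapomorphy, so it tells us nothing about relationships among taxa.
leaf margin serrate (derived state 'present') is unique to Delta (autapomorphy; uninformative for grouping).
Most parsimonious ingroup topology: (((Theta,Delta),Epsilon),(Eta,Gamma)).
The clade {Eta, Gamma} is supported by forked tongue: its derived state 'present' occurs in exactly those taxa and in no other taxon (including the outgroup).

forked tongue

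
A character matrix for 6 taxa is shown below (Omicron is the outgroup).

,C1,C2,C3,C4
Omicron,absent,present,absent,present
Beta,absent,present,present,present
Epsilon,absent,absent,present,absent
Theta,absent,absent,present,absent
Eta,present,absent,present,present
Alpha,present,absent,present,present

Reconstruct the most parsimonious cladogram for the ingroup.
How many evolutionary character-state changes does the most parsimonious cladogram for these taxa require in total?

4

Character polarity is set by the outgroup: the derived state is whichever differs from the outgroup's state, so for C2, C4 the derived state is 'absent', and for the remaining characters it is 'present'.
C1 (derived state 'present') is shared by Alpha and Eta — a synapomorphy uniting that clade.
Only Alpha, Epsilon, Eta, and Theta show the derived state 'absent' for C2, supporting them as a clade.
C3 (derived state 'present') is shared by all ingroup taxa — unites the whole ingroup.
C4 (derived state 'absent') is shared by Epsilon and Theta — a synapomorphy uniting that clade.
Most parsimonious ingroup topology: (Beta,((Epsilon,Theta),(Eta,Alpha))).
Changes per character on this tree: C1: 1; C2: 1; C3: 1; C4: 1.
Total = 4.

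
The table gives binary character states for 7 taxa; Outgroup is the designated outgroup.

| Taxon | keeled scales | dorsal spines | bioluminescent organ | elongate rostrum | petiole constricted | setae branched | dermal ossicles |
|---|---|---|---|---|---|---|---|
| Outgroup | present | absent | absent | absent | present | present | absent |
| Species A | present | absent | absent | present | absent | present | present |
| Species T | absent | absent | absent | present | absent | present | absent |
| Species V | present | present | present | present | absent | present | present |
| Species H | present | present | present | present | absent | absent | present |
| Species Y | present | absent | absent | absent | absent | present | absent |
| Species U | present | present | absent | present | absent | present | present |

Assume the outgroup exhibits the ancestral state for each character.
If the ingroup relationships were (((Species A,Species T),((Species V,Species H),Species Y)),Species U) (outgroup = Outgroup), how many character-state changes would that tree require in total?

11

Map each character onto (((Species A,Species T),((Species V,Species H),Species Y)),Species U) (rooted by Outgroup) and count the minimum state changes it requires (Fitch parsimony):
keeled scales: 1; dorsal spines: 2; bioluminescent organ: 1; elongate rostrum: 2; petiole constricted: 1; setae branched: 1; dermal ossicles: 3.
Total tree length = 11.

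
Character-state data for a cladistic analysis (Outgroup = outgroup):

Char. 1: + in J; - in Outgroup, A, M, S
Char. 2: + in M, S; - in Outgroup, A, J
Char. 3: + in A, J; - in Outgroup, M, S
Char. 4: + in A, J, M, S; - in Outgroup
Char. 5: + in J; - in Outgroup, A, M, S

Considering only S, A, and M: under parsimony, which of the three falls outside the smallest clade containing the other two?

The outgroup has state '-' for every character, so '+' is the derived state throughout.
Char. 1 (derived state '+') is unique to J (autapomorphy; uninformative for grouping).
Only M and S show the derived state '+' for Char. 2, supporting them as a clade.
Char. 3: derived state '+' in A and J only — synapomorphy for {A, J}.
Char. 4 (derived state '+') is shared by all ingroup taxa — unites the whole ingroup.
Char. 5: derived state '+' in J only — an autapomorphy, so it tells us nothing about relationships among taxa.
Most parsimonious ingroup topology: ((A,J),(M,S)).
S and M share a more recent common ancestor with each other than either does with A, so A is the least closely related of the three.

A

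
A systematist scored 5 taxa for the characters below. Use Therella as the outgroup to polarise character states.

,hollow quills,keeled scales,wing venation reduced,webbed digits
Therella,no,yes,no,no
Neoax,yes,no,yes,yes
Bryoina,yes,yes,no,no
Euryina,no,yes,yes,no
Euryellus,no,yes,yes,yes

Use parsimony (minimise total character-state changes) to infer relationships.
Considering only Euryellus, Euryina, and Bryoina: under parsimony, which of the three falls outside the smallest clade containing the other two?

Bryoina

Character polarity is set by the outgroup: the derived state is whichever differs from the outgroup's state, so for keeled scales the derived state is 'no', and for the remaining characters it is 'yes'.
hollow quills groups Bryoina and Neoax, which is incompatible with the clades supported by the remaining characters; treating it as convergent (homoplasy) costs fewer steps than any alternative tree.
keeled scales: derived state 'no' in Neoax only — an autapomorphy, so it tells us nothing about relationships among taxa.
Only Euryellus, Euryina, and Neoax show the derived state 'yes' for wing venation reduced, supporting them as a clade.
webbed digits (derived state 'yes') is shared by Euryellus and Neoax — a synapomorphy uniting that clade.
Most parsimonious ingroup topology: (((Neoax,Euryellus),Euryina),Bryoina).
Euryellus and Euryina share a more recent common ancestor with each other than either does with Bryoina, so Bryoina is the least closely related of the three.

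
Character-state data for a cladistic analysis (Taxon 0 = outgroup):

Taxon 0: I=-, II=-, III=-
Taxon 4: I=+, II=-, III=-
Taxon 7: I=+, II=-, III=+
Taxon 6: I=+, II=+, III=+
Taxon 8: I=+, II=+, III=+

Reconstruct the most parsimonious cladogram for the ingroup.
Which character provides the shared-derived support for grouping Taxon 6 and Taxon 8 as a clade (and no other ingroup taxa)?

The outgroup has state '-' for every character, so '+' is the derived state throughout.
All ingroup taxa share the derived state '+' for I; it defines the ingroup but does not resolve relationships within it.
Only Taxon 6 and Taxon 8 show the derived state '+' for II, supporting them as a clade.
Only Taxon 6, Taxon 7, and Taxon 8 show the derived state '+' for III, supporting them as a clade.
Most parsimonious ingroup topology: (Taxon 4,(Taxon 7,(Taxon 6,Taxon 8))).
The clade {Taxon 6, Taxon 8} is supported by II: its derived state '+' occurs in exactly those taxa and in no other taxon (including the outgroup).

II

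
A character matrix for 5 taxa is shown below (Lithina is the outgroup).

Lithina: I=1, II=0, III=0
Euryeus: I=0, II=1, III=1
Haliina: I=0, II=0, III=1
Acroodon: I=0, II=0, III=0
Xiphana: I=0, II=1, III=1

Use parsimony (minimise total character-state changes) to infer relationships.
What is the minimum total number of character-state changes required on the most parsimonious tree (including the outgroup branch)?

3

Character polarity is set by the outgroup: the derived state is whichever differs from the outgroup's state, so for I the derived state is '0', and for the remaining characters it is '1'.
All ingroup taxa share the derived state '0' for I; it defines the ingroup but does not resolve relationships within it.
II: derived state '1' in Euryeus and Xiphana only — synapomorphy for {Euryeus, Xiphana}.
III: derived state '1' in Euryeus, Haliina, and Xiphana only — synapomorphy for {Euryeus, Haliina, Xiphana}.
Most parsimonious ingroup topology: (((Euryeus,Xiphana),Haliina),Acroodon).
Changes per character on this tree: I: 1; II: 1; III: 1.
Total = 3.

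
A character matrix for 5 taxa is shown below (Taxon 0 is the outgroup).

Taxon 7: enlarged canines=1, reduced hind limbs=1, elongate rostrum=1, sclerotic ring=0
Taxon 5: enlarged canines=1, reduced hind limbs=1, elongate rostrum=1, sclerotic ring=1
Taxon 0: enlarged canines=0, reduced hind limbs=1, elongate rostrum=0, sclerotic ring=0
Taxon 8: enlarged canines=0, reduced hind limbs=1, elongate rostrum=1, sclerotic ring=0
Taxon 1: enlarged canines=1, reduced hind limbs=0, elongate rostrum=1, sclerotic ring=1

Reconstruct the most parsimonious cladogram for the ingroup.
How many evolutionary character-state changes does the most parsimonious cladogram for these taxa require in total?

4

Character polarity is set by the outgroup: the derived state is whichever differs from the outgroup's state, so for reduced hind limbs the derived state is '0', and for the remaining characters it is '1'.
enlarged canines: derived state '1' in Taxon 1, Taxon 5, and Taxon 7 only — synapomorphy for {Taxon 1, Taxon 5, Taxon 7}.
reduced hind limbs: derived state '0' in Taxon 1 only — an autapomorphy, so it tells us nothing about relationships among taxa.
elongate rostrum (derived state '1') is shared by all ingroup taxa — unites the whole ingroup.
sclerotic ring (derived state '1') is shared by Taxon 1 and Taxon 5 — a synapomorphy uniting that clade.
Most parsimonious ingroup topology: (((Taxon 1,Taxon 5),Taxon 7),Taxon 8).
Changes per character on this tree: enlarged canines: 1; reduced hind limbs: 1; elongate rostrum: 1; sclerotic ring: 1.
Total = 4.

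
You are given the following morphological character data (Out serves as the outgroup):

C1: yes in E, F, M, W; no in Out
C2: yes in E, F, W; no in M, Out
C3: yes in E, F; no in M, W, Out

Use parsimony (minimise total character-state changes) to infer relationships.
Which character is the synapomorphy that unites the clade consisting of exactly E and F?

C3

The outgroup has state 'no' for every character, so 'yes' is the derived state throughout.
All ingroup taxa share the derived state 'yes' for C1; it defines the ingroup but does not resolve relationships within it.
Only E, F, and W show the derived state 'yes' for C2, supporting them as a clade.
Only E and F show the derived state 'yes' for C3, supporting them as a clade.
Most parsimonious ingroup topology: (M,((E,F),W)).
The clade {E, F} is supported by C3: its derived state 'yes' occurs in exactly those taxa and in no other taxon (including the outgroup).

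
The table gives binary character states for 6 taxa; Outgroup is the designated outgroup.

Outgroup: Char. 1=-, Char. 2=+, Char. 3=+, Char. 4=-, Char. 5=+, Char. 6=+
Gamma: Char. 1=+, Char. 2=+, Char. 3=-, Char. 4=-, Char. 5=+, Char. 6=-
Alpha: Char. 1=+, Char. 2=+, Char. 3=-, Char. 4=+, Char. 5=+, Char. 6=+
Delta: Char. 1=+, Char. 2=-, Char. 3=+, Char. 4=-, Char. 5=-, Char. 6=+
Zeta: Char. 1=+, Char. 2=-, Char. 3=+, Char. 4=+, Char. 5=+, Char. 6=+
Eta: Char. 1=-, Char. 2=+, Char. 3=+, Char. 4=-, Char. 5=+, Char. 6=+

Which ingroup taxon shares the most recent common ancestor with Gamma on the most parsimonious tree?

Character polarity is set by the outgroup: the derived state is whichever differs from the outgroup's state, so for Char. 2, Char. 3, Char. 5, Char. 6 the derived state is '-', and for the remaining characters it is '+'.
Char. 1: derived state '+' in Alpha, Delta, Gamma, and Zeta only — synapomorphy for {Alpha, Delta, Gamma, Zeta}.
Only Delta and Zeta show the derived state '-' for Char. 2, supporting them as a clade.
Char. 3 (derived state '-') is shared by Alpha and Gamma — a synapomorphy uniting that clade.
Char. 4 (state '+') occurs in Alpha and Zeta but conflicts with the nesting implied by the other characters — most parsimoniously interpreted as homoplasy.
Char. 5 (derived state '-') is unique to Delta (autapomorphy; uninformative for grouping).
Char. 6 (derived state '-') is unique to Gamma (autapomorphy; uninformative for grouping).
Most parsimonious ingroup topology: (((Gamma,Alpha),(Delta,Zeta)),Eta).
Gamma and Alpha form a cherry on this tree, so they are sister taxa.

Alpha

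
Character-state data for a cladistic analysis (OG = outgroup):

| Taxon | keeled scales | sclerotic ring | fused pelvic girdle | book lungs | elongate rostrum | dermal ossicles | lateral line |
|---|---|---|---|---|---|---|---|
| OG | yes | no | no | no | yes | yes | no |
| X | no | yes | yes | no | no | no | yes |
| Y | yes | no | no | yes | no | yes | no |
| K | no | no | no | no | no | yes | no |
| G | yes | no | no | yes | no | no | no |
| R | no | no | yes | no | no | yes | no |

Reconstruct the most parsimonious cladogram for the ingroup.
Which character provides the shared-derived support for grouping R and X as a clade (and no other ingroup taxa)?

fused pelvic girdle

Character polarity is set by the outgroup: the derived state is whichever differs from the outgroup's state, so for keeled scales, elongate rostrum, dermal ossicles the derived state is 'no', and for the remaining characters it is 'yes'.
keeled scales: derived state 'no' in K, R, and X only — synapomorphy for {K, R, X}.
sclerotic ring: derived state 'yes' in X only — an autapomorphy, so it tells us nothing about relationships among taxa.
fused pelvic girdle (derived state 'yes') is shared by R and X — a synapomorphy uniting that clade.
book lungs: derived state 'yes' in G and Y only — synapomorphy for {G, Y}.
All ingroup taxa share the derived state 'no' for elongate rostrum; it defines the ingroup but does not resolve relationships within it.
dermal ossicles groups G and X, which is incompatible with the clades supported by the remaining characters; treating it as convergent (homoplasy) costs fewer steps than any alternative tree.
lateral line (derived state 'yes') is unique to X (autapomorphy; uninformative for grouping).
Most parsimonious ingroup topology: (((X,R),K),(Y,G)).
The clade {R, X} is supported by fused pelvic girdle: its derived state 'yes' occurs in exactly those taxa and in no other taxon (including the outgroup).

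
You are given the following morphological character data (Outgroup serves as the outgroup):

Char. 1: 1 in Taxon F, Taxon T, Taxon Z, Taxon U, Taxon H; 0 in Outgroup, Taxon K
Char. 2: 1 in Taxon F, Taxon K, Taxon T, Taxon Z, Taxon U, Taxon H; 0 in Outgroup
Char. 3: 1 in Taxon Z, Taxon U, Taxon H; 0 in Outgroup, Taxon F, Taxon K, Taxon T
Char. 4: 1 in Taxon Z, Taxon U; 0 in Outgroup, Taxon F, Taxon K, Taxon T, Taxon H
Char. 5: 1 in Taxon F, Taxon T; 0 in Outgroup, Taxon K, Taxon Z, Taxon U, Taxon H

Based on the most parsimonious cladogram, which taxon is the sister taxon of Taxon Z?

Taxon U

The outgroup has state '0' for every character, so '1' is the derived state throughout.
Only Taxon F, Taxon H, Taxon T, Taxon U, and Taxon Z show the derived state '1' for Char. 1, supporting them as a clade.
All ingroup taxa share the derived state '1' for Char. 2; it defines the ingroup but does not resolve relationships within it.
Only Taxon H, Taxon U, and Taxon Z show the derived state '1' for Char. 3, supporting them as a clade.
Char. 4: derived state '1' in Taxon U and Taxon Z only — synapomorphy for {Taxon U, Taxon Z}.
Char. 5 (derived state '1') is shared by Taxon F and Taxon T — a synapomorphy uniting that clade.
Most parsimonious ingroup topology: (((Taxon F,Taxon T),((Taxon Z,Taxon U),Taxon H)),Taxon K).
Taxon Z and Taxon U form a cherry on this tree, so they are sister taxa.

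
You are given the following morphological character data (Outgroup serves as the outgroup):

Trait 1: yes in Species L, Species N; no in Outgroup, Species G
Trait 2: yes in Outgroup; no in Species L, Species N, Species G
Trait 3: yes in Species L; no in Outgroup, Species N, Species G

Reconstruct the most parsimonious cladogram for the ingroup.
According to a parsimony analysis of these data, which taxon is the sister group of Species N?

Species L

Character polarity is set by the outgroup: the derived state is whichever differs from the outgroup's state, so for Trait 2 the derived state is 'no', and for the remaining characters it is 'yes'.
Trait 1: derived state 'yes' in Species L and Species N only — synapomorphy for {Species L, Species N}.
All ingroup taxa share the derived state 'no' for Trait 2; it defines the ingroup but does not resolve relationships within it.
Trait 3 (derived state 'yes') is unique to Species L (autapomorphy; uninformative for grouping).
Most parsimonious ingroup topology: ((Species L,Species N),Species G).
Species N and Species L form a cherry on this tree, so they are sister taxa.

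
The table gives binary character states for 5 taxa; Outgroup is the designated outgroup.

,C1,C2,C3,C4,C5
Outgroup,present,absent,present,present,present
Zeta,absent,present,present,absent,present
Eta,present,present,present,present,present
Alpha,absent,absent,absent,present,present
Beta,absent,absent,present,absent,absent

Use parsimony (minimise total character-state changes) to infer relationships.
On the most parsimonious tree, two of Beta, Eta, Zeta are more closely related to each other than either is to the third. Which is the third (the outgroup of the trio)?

Character polarity is set by the outgroup: the derived state is whichever differs from the outgroup's state, so for C1, C3, C4, C5 the derived state is 'absent', and for the remaining characters it is 'present'.
C1: derived state 'absent' in Alpha, Beta, and Zeta only — synapomorphy for {Alpha, Beta, Zeta}.
C2 groups Eta and Zeta, which is incompatible with the clades supported by the remaining characters; treating it as convergent (homoplasy) costs fewer steps than any alternative tree.
C3: derived state 'absent' in Alpha only — an autapomorphy, so it tells us nothing about relationships among taxa.
C4 (derived state 'absent') is shared by Beta and Zeta — a synapomorphy uniting that clade.
C5: derived state 'absent' in Beta only — an autapomorphy, so it tells us nothing about relationships among taxa.
Most parsimonious ingroup topology: (((Zeta,Beta),Alpha),Eta).
Beta and Zeta share a more recent common ancestor with each other than either does with Eta, so Eta is the least closely related of the three.

Eta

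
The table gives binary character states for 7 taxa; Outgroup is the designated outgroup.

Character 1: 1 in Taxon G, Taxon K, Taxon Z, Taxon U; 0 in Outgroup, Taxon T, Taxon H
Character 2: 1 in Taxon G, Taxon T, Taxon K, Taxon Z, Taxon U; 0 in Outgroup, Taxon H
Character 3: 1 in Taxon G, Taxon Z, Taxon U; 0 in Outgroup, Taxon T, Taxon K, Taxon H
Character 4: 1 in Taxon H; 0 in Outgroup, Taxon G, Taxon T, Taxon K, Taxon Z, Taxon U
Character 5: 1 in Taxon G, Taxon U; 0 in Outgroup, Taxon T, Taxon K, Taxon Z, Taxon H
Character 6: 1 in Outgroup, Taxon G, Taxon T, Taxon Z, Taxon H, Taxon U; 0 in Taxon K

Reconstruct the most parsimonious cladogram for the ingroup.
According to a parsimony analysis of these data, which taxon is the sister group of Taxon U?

Taxon G

Character polarity is set by the outgroup: the derived state is whichever differs from the outgroup's state, so for Character 6 the derived state is '0', and for the remaining characters it is '1'.
Only Taxon G, Taxon K, Taxon U, and Taxon Z show the derived state '1' for Character 1, supporting them as a clade.
Only Taxon G, Taxon K, Taxon T, Taxon U, and Taxon Z show the derived state '1' for Character 2, supporting them as a clade.
Character 3: derived state '1' in Taxon G, Taxon U, and Taxon Z only — synapomorphy for {Taxon G, Taxon U, Taxon Z}.
Character 4: derived state '1' in Taxon H only — an autapomorphy, so it tells us nothing about relationships among taxa.
Character 5 (derived state '1') is shared by Taxon G and Taxon U — a synapomorphy uniting that clade.
Character 6 (derived state '0') is unique to Taxon K (autapomorphy; uninformative for grouping).
Most parsimonious ingroup topology: (((((Taxon G,Taxon U),Taxon Z),Taxon K),Taxon T),Taxon H).
Taxon U and Taxon G form a cherry on this tree, so they are sister taxa.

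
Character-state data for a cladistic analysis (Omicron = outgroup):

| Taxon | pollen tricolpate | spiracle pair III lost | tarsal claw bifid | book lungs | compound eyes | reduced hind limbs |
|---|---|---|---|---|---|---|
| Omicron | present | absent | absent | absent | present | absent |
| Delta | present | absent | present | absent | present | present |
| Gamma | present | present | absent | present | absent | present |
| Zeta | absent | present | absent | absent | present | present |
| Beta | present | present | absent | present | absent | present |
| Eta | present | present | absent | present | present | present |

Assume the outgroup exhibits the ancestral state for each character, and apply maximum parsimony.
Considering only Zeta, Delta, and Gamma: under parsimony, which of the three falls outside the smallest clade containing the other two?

Character polarity is set by the outgroup: the derived state is whichever differs from the outgroup's state, so for pollen tricolpate, compound eyes the derived state is 'absent', and for the remaining characters it is 'present'.
pollen tricolpate: derived state 'absent' in Zeta only — an autapomorphy, so it tells us nothing about relationships among taxa.
Only Beta, Eta, Gamma, and Zeta show the derived state 'present' for spiracle pair III lost, supporting them as a clade.
tarsal claw bifid: derived state 'present' in Delta only — an autapomorphy, so it tells us nothing about relationships among taxa.
book lungs: derived state 'present' in Beta, Eta, and Gamma only — synapomorphy for {Beta, Eta, Gamma}.
compound eyes (derived state 'absent') is shared by Beta and Gamma — a synapomorphy uniting that clade.
All ingroup taxa share the derived state 'present' for reduced hind limbs; it defines the ingroup but does not resolve relationships within it.
Most parsimonious ingroup topology: (Delta,(((Gamma,Beta),Eta),Zeta)).
Zeta and Gamma share a more recent common ancestor with each other than either does with Delta, so Delta is the least closely related of the three.

Delta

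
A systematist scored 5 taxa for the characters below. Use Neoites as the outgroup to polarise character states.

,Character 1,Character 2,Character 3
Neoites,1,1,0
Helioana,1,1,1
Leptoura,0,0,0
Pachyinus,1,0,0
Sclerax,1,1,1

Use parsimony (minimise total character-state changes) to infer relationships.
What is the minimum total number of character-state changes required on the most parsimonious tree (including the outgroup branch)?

3

Character polarity is set by the outgroup: the derived state is whichever differs from the outgroup's state, so for Character 1, Character 2 the derived state is '0', and for the remaining characters it is '1'.
Character 1 (derived state '0') is unique to Leptoura (autapomorphy; uninformative for grouping).
Character 2: derived state '0' in Leptoura and Pachyinus only — synapomorphy for {Leptoura, Pachyinus}.
Only Helioana and Sclerax show the derived state '1' for Character 3, supporting them as a clade.
Most parsimonious ingroup topology: ((Helioana,Sclerax),(Leptoura,Pachyinus)).
Changes per character on this tree: Character 1: 1; Character 2: 1; Character 3: 1.
Total = 3.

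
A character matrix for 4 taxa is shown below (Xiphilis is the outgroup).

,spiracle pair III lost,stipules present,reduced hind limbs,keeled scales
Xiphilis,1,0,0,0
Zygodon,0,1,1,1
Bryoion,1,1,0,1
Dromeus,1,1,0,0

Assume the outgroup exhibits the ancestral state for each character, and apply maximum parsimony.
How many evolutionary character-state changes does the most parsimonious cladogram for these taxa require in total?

Character polarity is set by the outgroup: the derived state is whichever differs from the outgroup's state, so for spiracle pair III lost the derived state is '0', and for the remaining characters it is '1'.
spiracle pair III lost (derived state '0') is unique to Zygodon (autapomorphy; uninformative for grouping).
stipules present (derived state '1') is shared by all ingroup taxa — unites the whole ingroup.
reduced hind limbs: derived state '1' in Zygodon only — an autapomorphy, so it tells us nothing about relationships among taxa.
keeled scales: derived state '1' in Bryoion and Zygodon only — synapomorphy for {Bryoion, Zygodon}.
Most parsimonious ingroup topology: (Dromeus,(Zygodon,Bryoion)).
Changes per character on this tree: spiracle pair III lost: 1; stipules present: 1; reduced hind limbs: 1; keeled scales: 1.
Total = 4.

4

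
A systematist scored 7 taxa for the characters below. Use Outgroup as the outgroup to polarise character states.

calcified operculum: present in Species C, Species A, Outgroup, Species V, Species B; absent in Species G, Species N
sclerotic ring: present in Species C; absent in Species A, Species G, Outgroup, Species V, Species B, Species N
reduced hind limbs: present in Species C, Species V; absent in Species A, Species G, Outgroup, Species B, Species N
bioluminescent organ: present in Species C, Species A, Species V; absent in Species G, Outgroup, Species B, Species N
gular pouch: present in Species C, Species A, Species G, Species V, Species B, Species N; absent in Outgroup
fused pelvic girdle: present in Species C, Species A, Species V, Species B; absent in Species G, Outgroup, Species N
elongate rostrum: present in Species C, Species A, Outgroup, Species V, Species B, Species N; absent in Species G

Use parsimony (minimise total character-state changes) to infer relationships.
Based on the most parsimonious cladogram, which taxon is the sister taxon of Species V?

Species C

Character polarity is set by the outgroup: the derived state is whichever differs from the outgroup's state, so for calcified operculum, elongate rostrum the derived state is 'absent', and for the remaining characters it is 'present'.
calcified operculum: derived state 'absent' in Species G and Species N only — synapomorphy for {Species G, Species N}.
sclerotic ring (derived state 'present') is unique to Species C (autapomorphy; uninformative for grouping).
Only Species C and Species V show the derived state 'present' for reduced hind limbs, supporting them as a clade.
Only Species A, Species C, and Species V show the derived state 'present' for bioluminescent organ, supporting them as a clade.
All ingroup taxa share the derived state 'present' for gular pouch; it defines the ingroup but does not resolve relationships within it.
Only Species A, Species B, Species C, and Species V show the derived state 'present' for fused pelvic girdle, supporting them as a clade.
elongate rostrum: derived state 'absent' in Species G only — an autapomorphy, so it tells us nothing about relationships among taxa.
Most parsimonious ingroup topology: ((Species B,((Species V,Species C),Species A)),(Species G,Species N)).
Species V and Species C form a cherry on this tree, so they are sister taxa.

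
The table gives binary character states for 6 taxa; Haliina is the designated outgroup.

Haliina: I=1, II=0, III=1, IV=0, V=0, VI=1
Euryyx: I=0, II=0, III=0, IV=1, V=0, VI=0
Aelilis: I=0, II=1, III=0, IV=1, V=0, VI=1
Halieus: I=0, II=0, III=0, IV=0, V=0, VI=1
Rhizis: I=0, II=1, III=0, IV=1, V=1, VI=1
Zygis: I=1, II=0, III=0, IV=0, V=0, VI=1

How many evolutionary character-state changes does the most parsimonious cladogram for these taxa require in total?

Character polarity is set by the outgroup: the derived state is whichever differs from the outgroup's state, so for I, III, VI the derived state is '0', and for the remaining characters it is '1'.
Only Aelilis, Euryyx, Halieus, and Rhizis show the derived state '0' for I, supporting them as a clade.
II (derived state '1') is shared by Aelilis and Rhizis — a synapomorphy uniting that clade.
III (derived state '0') is shared by all ingroup taxa — unites the whole ingroup.
IV: derived state '1' in Aelilis, Euryyx, and Rhizis only — synapomorphy for {Aelilis, Euryyx, Rhizis}.
V (derived state '1') is unique to Rhizis (autapomorphy; uninformative for grouping).
VI (derived state '0') is unique to Euryyx (autapomorphy; uninformative for grouping).
Most parsimonious ingroup topology: (((Euryyx,(Aelilis,Rhizis)),Halieus),Zygis).
Changes per character on this tree: I: 1; II: 1; III: 1; IV: 1; V: 1; VI: 1.
Total = 6.

6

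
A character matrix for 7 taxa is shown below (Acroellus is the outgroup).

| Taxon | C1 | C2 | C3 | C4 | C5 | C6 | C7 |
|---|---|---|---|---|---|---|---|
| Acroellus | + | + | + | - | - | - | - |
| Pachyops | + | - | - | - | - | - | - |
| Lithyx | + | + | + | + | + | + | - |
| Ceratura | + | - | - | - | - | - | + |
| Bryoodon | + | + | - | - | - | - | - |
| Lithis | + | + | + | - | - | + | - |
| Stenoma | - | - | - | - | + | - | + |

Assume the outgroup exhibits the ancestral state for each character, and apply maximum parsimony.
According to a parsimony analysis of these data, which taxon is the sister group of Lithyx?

Lithis

Character polarity is set by the outgroup: the derived state is whichever differs from the outgroup's state, so for C1, C2, C3 the derived state is '-', and for the remaining characters it is '+'.
C1 (derived state '-') is unique to Stenoma (autapomorphy; uninformative for grouping).
C2 (derived state '-') is shared by Ceratura, Pachyops, and Stenoma — a synapomorphy uniting that clade.
Only Bryoodon, Ceratura, Pachyops, and Stenoma show the derived state '-' for C3, supporting them as a clade.
C4 (derived state '+') is unique to Lithyx (autapomorphy; uninformative for grouping).
C5 groups Lithyx and Stenoma, which is incompatible with the clades supported by the remaining characters; treating it as convergent (homoplasy) costs fewer steps than any alternative tree.
C6 (derived state '+') is shared by Lithis and Lithyx — a synapomorphy uniting that clade.
Only Ceratura and Stenoma show the derived state '+' for C7, supporting them as a clade.
Most parsimonious ingroup topology: (((Pachyops,(Ceratura,Stenoma)),Bryoodon),(Lithyx,Lithis)).
Lithyx and Lithis form a cherry on this tree, so they are sister taxa.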